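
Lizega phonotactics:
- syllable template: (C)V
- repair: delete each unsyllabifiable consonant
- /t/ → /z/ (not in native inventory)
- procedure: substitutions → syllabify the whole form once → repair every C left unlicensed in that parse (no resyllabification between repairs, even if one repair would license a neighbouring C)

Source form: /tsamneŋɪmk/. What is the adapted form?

saneŋɪ

Substitution: /t/ → /z/, giving /zsamneŋɪmk/.
The consonants /z/, /m/, /m/, /k/ cannot be parsed into a legal (C)V syllable (no codas are permitted; onsets are limited to one consonant).
Deletion applies to /z/, /m/, /m/, /k/.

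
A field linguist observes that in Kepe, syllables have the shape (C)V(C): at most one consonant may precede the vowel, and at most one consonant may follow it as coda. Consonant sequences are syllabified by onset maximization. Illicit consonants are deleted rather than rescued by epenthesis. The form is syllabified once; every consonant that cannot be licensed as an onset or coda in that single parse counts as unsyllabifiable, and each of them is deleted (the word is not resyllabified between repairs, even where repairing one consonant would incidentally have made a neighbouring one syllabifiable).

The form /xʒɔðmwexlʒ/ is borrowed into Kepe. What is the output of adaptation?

Syllabifying with onset maximization leaves /x/, /m/, /l/, /ʒ/ stranded (at most one coda consonant is licensed; onsets are limited to one consonant).
Deletion applies to /x/, /m/, /l/, /ʒ/.

ʒɔðwex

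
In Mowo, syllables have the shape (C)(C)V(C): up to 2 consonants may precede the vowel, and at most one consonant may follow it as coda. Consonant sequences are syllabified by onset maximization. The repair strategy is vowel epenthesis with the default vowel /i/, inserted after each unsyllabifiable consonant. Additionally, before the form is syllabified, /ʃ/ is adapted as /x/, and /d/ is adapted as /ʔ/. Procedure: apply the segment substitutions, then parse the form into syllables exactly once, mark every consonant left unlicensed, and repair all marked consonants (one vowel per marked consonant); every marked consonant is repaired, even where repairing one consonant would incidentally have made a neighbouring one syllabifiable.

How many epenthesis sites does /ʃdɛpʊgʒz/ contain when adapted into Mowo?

After substitution the input is /xʔɛpʊgʒz/.
The unsyllabifiable consonants are /ʒ/, /z/; each receives one epenthetic vowel.

2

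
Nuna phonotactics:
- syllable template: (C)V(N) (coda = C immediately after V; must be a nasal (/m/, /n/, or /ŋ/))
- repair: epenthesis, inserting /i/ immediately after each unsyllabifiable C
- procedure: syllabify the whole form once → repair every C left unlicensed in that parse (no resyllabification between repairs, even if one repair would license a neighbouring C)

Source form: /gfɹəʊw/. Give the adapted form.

gifiɹəʊwi

Under (C)V(N), the unsyllabifiable consonants are /g/, /f/, /w/ (only a nasal (/m/, /n/, or /ŋ/) is licensed in coda position; onsets are limited to one consonant).
Inserting the epenthetic vowel yields /g/ → /gi/, /f/ → /fi/, /w/ → /wi/.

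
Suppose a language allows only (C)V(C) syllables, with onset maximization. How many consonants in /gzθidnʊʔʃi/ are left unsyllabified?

Syllabifying with onset maximization leaves /g/, /z/ stranded (at most one coda consonant is licensed; onsets are limited to one consonant).

2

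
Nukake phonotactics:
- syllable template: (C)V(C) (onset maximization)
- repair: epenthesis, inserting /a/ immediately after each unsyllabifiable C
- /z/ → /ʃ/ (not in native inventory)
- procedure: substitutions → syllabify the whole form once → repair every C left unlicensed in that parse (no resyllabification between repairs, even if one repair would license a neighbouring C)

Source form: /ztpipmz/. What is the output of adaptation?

Substitution: /z/ → /ʃ/, giving /ʃtpipmʃ/.
The consonants /ʃ/, /t/, /m/, /ʃ/ cannot be parsed into a legal (C)V(C) syllable (at most one coda consonant is licensed; onsets are limited to one consonant).
Epenthesis after each stranded consonant: /ʃ/ → /ʃa/, /t/ → /ta/, /m/ → /ma/, /ʃ/ → /ʃa/.

ʃatapipmaʃa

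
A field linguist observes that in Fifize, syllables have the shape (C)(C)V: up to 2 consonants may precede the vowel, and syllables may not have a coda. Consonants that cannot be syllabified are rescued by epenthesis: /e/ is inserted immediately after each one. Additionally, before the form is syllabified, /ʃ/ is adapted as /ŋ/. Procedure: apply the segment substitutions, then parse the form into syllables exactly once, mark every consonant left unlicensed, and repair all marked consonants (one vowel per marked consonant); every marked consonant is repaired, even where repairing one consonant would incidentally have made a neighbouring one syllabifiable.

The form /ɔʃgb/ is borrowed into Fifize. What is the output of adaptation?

Substitution: /ʃ/ → /ŋ/, giving /ɔŋgb/.
The consonants /ŋ/, /g/, /b/ cannot be parsed into a legal (C)(C)V syllable (no codas are permitted; onsets may contain at most 2 consonants).
Each unlicensed consonant becomes the onset of a new syllable: /ŋ/ → /ŋe/, /g/ → /ge/, /b/ → /be/.

ɔŋegebe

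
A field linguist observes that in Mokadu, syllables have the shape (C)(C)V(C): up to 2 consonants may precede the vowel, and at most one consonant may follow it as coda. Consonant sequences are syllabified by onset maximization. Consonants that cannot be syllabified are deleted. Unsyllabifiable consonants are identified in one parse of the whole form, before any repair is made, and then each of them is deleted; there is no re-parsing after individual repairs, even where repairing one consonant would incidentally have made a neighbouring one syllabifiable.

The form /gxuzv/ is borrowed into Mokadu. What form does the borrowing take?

The consonants /v/ cannot be parsed into a legal (C)(C)V(C) syllable (at most one coda consonant is licensed; onsets may contain at most 2 consonants).
Each unlicensed consonant is deleted: /v/.

gxuz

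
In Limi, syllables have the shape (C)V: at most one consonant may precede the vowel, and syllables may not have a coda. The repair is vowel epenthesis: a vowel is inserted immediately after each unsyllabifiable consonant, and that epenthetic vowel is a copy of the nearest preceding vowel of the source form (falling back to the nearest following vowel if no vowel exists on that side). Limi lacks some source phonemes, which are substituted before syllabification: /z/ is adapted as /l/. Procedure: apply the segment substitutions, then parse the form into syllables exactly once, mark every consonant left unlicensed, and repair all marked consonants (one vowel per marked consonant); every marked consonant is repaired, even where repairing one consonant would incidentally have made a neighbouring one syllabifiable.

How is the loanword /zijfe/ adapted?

lijife

Substitution: /z/ → /l/, giving /lijfe/.
The consonants /j/ cannot be parsed into a legal (C)V syllable (no codas are permitted; onsets are limited to one consonant).
Each unlicensed consonant becomes the onset of a new syllable: /j/ → /ji/.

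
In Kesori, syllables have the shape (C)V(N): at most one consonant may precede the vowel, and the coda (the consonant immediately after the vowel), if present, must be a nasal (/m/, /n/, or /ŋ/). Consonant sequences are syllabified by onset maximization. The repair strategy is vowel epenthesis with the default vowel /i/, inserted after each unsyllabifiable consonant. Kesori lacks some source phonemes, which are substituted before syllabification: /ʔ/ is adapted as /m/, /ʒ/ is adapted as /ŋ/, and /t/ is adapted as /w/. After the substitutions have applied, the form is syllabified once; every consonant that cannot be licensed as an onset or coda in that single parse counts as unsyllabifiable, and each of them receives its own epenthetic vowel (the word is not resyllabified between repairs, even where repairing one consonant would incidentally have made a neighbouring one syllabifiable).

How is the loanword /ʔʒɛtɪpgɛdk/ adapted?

Substitution: /ʔ/ → /m/, /ʒ/ → /ŋ/, /t/ → /w/, giving /mŋɛwɪpgɛdk/.
Syllabifying with onset maximization leaves /m/, /p/, /d/, /k/ stranded (only a nasal (/m/, /n/, or /ŋ/) is licensed in coda position; onsets are limited to one consonant).
Epenthesis after each stranded consonant: /m/ → /mi/, /p/ → /pi/, /d/ → /di/, /k/ → /ki/.

miŋɛwɪpigɛdiki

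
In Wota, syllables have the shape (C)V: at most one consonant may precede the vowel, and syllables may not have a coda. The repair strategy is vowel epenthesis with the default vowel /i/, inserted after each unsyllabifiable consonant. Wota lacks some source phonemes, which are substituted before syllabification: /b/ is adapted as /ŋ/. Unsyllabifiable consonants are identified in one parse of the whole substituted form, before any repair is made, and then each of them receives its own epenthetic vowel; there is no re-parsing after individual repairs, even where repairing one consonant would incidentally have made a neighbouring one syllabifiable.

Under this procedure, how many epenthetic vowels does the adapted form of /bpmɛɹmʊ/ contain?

After substitution the input is /ŋpmɛɹmʊ/.
The unsyllabifiable consonants are /ŋ/, /p/, /ɹ/; each receives one epenthetic vowel.

3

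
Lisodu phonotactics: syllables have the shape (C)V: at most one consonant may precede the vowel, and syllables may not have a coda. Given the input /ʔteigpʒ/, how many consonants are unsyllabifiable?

4

Under (C)V, the unsyllabifiable consonants are /ʔ/, /g/, /p/, /ʒ/ (no codas are permitted; onsets are limited to one consonant).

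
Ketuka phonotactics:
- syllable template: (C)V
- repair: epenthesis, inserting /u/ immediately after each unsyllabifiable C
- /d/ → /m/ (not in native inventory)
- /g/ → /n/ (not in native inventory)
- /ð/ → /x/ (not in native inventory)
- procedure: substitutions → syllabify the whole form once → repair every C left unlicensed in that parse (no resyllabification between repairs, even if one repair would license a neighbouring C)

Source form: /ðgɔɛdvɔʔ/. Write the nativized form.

Substitution: /ð/ → /x/, /g/ → /n/, /d/ → /m/, giving /xnɔɛmvɔʔ/.
Under (C)V, the unsyllabifiable consonants are /x/, /m/, /ʔ/ (no codas are permitted; onsets are limited to one consonant).
Epenthesis after each stranded consonant: /x/ → /xu/, /m/ → /mu/, /ʔ/ → /ʔu/.

xunɔɛmuvɔʔu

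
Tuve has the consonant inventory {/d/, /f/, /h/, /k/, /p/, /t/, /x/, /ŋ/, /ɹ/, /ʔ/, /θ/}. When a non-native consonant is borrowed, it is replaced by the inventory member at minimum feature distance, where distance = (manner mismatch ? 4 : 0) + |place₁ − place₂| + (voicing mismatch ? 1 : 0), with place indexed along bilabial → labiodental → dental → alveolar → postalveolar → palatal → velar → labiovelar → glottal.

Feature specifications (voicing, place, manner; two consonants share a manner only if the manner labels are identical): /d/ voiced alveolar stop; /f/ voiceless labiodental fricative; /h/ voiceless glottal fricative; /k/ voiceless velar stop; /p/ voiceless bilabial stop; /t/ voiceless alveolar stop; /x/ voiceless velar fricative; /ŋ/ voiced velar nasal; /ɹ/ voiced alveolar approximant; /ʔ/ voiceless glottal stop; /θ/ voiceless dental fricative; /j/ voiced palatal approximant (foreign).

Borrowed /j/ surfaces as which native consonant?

ɹ

/ɹ/ is closest: same manner (approximant), place distance 2 (palatal→alveolar), same voicing; total 2. Next closest is /ŋ/ at distance 5.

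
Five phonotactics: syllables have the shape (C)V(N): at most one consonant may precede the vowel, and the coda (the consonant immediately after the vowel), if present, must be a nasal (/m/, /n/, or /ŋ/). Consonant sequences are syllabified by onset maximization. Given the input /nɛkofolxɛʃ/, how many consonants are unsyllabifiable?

2

The consonants /l/, /ʃ/ cannot be parsed into a legal (C)V(N) syllable (only a nasal (/m/, /n/, or /ŋ/) is licensed in coda position; onsets are limited to one consonant).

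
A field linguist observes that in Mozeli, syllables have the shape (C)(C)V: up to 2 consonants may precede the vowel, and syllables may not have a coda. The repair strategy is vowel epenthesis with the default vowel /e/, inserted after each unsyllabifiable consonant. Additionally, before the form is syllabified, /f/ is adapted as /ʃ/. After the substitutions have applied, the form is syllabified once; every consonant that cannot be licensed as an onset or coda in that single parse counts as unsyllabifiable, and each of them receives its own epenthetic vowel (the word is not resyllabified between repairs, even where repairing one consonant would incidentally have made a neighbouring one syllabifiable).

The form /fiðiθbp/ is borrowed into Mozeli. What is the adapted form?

ʃiðiθebepe

Substitution: /f/ → /ʃ/, giving /ʃiðiθbp/.
The consonants /θ/, /b/, /p/ cannot be parsed into a legal (C)(C)V syllable (no codas are permitted; onsets may contain at most 2 consonants).
Epenthesis after each stranded consonant: /θ/ → /θe/, /b/ → /be/, /p/ → /pe/.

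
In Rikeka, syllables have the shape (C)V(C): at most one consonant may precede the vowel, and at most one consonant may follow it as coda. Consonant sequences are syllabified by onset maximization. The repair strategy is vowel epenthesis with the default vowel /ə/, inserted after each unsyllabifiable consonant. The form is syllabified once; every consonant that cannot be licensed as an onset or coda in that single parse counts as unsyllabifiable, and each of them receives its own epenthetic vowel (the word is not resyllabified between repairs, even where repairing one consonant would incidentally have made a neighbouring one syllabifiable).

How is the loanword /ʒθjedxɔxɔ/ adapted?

ʒəθəjedxɔxɔ

The consonants /ʒ/, /θ/ cannot be parsed into a legal (C)V(C) syllable (at most one coda consonant is licensed; onsets are limited to one consonant).
Each unlicensed consonant becomes the onset of a new syllable: /ʒ/ → /ʒə/, /θ/ → /θə/.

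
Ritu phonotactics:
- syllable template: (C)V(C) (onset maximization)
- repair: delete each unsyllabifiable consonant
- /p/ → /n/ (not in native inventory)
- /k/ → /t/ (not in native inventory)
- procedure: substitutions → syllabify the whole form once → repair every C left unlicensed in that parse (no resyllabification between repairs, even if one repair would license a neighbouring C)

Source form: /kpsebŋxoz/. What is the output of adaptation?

Substitution: /k/ → /t/, /p/ → /n/, giving /tnsebŋxoz/.
Under (C)V(C), the unsyllabifiable consonants are /t/, /n/, /ŋ/ (at most one coda consonant is licensed; onsets are limited to one consonant).
Each unlicensed consonant is deleted: /t/, /n/, /ŋ/.

sebxoz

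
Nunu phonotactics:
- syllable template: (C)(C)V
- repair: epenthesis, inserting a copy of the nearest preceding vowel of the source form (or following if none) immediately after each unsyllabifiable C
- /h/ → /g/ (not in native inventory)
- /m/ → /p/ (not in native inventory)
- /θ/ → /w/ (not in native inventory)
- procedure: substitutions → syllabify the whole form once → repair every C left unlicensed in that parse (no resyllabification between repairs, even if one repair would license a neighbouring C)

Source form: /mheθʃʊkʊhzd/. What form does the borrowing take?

pgewʃʊkʊgʊzʊdʊ

Substitution: /m/ → /p/, /h/ → /g/, /θ/ → /w/, giving /pgewʃʊkʊgzd/.
Under (C)(C)V, the unsyllabifiable consonants are /g/, /z/, /d/ (no codas are permitted; onsets may contain at most 2 consonants).
Epenthesis after each stranded consonant: /g/ → /gʊ/, /z/ → /zʊ/, /d/ → /dʊ/.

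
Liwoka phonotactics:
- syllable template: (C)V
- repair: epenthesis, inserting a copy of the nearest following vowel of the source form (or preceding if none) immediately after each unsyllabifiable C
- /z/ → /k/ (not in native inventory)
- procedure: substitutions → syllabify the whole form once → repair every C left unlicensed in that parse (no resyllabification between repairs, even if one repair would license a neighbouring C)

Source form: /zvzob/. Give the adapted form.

kovokobo

Substitution: /z/ → /k/, giving /kvkob/.
Syllabifying with onset maximization leaves /k/, /v/, /b/ stranded (no codas are permitted; onsets are limited to one consonant).
Each unlicensed consonant becomes the onset of a new syllable: /k/ → /ko/, /v/ → /vo/, /b/ → /bo/.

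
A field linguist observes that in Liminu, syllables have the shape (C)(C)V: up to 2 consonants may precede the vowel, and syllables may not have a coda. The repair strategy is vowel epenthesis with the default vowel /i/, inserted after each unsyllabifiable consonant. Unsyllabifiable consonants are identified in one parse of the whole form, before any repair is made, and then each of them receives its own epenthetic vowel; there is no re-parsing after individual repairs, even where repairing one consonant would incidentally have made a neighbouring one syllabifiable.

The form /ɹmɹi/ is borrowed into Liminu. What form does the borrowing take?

ɹimɹi

The consonants /ɹ/ cannot be parsed into a legal (C)(C)V syllable (no codas are permitted; onsets may contain at most 2 consonants).
Inserting the epenthetic vowel yields /ɹ/ → /ɹi/.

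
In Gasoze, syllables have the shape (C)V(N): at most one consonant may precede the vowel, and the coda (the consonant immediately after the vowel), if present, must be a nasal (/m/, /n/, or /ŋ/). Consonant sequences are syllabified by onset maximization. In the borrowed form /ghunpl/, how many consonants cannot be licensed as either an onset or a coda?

3

Syllabifying with onset maximization leaves /g/, /p/, /l/ stranded (only a nasal (/m/, /n/, or /ŋ/) is licensed in coda position; onsets are limited to one consonant).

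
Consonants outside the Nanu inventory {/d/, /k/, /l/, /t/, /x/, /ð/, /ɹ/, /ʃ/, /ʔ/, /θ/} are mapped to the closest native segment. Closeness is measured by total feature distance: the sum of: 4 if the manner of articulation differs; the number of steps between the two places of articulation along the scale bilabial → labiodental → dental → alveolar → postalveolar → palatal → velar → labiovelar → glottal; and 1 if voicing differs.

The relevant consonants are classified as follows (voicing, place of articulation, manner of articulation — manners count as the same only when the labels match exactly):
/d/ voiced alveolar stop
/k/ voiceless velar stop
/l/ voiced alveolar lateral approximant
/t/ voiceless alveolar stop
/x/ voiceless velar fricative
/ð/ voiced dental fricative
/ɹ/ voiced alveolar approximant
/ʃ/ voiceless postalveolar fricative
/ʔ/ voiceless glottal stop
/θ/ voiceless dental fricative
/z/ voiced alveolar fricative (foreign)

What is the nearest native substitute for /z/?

/ð/ is closest: same manner (fricative), place distance 1 (alveolar→dental), same voicing; total 1. Next closest is /ʃ/ at distance 2.

ð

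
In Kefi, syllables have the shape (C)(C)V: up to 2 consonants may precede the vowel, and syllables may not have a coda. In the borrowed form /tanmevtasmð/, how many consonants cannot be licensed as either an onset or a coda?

3

Syllabifying with onset maximization leaves /s/, /m/, /ð/ stranded (no codas are permitted; onsets may contain at most 2 consonants).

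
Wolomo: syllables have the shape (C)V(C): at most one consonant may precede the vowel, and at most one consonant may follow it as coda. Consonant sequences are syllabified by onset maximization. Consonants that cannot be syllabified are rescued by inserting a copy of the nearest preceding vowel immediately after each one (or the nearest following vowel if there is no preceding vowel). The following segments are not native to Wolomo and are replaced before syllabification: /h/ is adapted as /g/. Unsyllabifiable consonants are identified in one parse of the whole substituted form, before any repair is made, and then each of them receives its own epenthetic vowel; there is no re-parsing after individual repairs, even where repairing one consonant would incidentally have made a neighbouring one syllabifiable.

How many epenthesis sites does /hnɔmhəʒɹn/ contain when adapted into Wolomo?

3

After substitution the input is /gnɔmgəʒɹn/.
The unsyllabifiable consonants are /g/, /ɹ/, /n/; each receives one epenthetic vowel.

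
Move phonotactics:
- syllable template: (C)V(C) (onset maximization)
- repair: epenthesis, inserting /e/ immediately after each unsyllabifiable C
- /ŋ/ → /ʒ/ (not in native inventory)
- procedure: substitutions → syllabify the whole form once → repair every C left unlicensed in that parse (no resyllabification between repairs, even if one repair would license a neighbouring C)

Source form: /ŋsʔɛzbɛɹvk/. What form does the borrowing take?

ʒeseʔɛzbɛɹveke

Substitution: /ŋ/ → /ʒ/, giving /ʒsʔɛzbɛɹvk/.
The consonants /ʒ/, /s/, /v/, /k/ cannot be parsed into a legal (C)V(C) syllable (at most one coda consonant is licensed; onsets are limited to one consonant).
Each unlicensed consonant becomes the onset of a new syllable: /ʒ/ → /ʒe/, /s/ → /se/, /v/ → /ve/, /k/ → /ke/.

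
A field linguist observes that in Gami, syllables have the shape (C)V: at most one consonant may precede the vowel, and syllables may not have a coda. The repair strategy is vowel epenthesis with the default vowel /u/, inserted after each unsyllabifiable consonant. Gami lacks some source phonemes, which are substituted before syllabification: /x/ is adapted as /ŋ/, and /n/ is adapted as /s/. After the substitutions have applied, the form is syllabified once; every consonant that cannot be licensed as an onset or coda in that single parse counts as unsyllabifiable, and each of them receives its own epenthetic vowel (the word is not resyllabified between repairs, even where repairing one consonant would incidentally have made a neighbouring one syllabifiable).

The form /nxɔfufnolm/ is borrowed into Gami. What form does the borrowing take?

Substitution: /n/ → /s/, /x/ → /ŋ/, giving /sŋɔfufsolm/.
The consonants /s/, /f/, /l/, /m/ cannot be parsed into a legal (C)V syllable (no codas are permitted; onsets are limited to one consonant).
Inserting the epenthetic vowel yields /s/ → /su/, /f/ → /fu/, /l/ → /lu/, /m/ → /mu/.

suŋɔfufusolumu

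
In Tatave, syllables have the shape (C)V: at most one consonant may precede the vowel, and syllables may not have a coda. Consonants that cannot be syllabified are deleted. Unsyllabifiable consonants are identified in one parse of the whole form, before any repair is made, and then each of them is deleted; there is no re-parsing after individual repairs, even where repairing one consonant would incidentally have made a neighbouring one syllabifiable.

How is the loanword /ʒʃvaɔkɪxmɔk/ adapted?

vaɔkɪmɔ

Under (C)V, the unsyllabifiable consonants are /ʒ/, /ʃ/, /x/, /k/ (no codas are permitted; onsets are limited to one consonant).
Deletion applies to /ʒ/, /ʃ/, /x/, /k/.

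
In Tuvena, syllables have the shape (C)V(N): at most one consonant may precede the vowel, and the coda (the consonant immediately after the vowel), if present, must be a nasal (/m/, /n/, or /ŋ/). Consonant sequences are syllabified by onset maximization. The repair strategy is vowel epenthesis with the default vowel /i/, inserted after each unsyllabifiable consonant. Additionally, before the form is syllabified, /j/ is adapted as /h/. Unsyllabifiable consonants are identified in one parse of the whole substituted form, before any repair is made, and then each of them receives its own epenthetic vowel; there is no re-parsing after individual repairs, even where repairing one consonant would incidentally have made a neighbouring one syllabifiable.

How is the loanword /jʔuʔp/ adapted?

Substitution: /j/ → /h/, giving /hʔuʔp/.
Syllabifying with onset maximization leaves /h/, /ʔ/, /p/ stranded (only a nasal (/m/, /n/, or /ŋ/) is licensed in coda position; onsets are limited to one consonant).
Each unlicensed consonant becomes the onset of a new syllable: /h/ → /hi/, /ʔ/ → /ʔi/, /p/ → /pi/.

hiʔuʔipi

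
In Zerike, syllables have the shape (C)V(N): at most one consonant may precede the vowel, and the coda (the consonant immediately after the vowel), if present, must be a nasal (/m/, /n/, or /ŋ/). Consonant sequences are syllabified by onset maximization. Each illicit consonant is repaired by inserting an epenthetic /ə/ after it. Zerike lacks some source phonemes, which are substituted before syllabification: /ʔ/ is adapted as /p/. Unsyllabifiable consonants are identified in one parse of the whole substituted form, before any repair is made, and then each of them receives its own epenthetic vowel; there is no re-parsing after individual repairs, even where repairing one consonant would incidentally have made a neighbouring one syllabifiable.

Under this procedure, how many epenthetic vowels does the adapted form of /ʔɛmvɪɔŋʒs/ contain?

After substitution the input is /pɛmvɪɔŋʒs/.
The unsyllabifiable consonants are /ʒ/, /s/; each receives one epenthetic vowel.

2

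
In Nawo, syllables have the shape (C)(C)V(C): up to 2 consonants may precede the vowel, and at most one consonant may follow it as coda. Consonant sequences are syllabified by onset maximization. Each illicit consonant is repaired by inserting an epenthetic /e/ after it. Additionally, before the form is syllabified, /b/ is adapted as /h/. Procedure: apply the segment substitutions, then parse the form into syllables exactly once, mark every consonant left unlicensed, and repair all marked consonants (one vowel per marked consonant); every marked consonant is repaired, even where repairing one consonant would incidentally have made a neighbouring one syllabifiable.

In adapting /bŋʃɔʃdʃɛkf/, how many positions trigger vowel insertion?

After substitution the input is /hŋʃɔʃdʃɛkf/.
The unsyllabifiable consonants are /h/, /f/; each receives one epenthetic vowel.

2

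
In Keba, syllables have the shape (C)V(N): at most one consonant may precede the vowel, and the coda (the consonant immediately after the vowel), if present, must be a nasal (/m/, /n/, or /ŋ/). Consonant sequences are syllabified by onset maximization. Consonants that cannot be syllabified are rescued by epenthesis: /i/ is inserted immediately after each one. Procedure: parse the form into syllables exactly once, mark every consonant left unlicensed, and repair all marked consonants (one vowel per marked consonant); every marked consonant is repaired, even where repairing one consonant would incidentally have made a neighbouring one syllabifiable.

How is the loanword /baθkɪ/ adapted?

baθikɪ

The consonants /θ/ cannot be parsed into a legal (C)V(N) syllable (only a nasal (/m/, /n/, or /ŋ/) is licensed in coda position; onsets are limited to one consonant).
Inserting the epenthetic vowel yields /θ/ → /θi/.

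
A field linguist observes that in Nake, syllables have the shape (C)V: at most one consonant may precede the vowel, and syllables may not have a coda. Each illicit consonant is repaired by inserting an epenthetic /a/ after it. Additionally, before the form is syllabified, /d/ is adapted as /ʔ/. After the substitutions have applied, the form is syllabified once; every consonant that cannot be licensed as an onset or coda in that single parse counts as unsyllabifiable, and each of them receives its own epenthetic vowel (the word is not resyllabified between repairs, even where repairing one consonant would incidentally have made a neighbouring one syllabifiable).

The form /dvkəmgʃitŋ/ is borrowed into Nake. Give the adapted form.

Substitution: /d/ → /ʔ/, giving /ʔvkəmgʃitŋ/.
The consonants /ʔ/, /v/, /m/, /g/, /t/, /ŋ/ cannot be parsed into a legal (C)V syllable (no codas are permitted; onsets are limited to one consonant).
Each unlicensed consonant becomes the onset of a new syllable: /ʔ/ → /ʔa/, /v/ → /va/, /m/ → /ma/, /g/ → /ga/, /t/ → /ta/, /ŋ/ → /ŋa/.

ʔavakəmagaʃitaŋa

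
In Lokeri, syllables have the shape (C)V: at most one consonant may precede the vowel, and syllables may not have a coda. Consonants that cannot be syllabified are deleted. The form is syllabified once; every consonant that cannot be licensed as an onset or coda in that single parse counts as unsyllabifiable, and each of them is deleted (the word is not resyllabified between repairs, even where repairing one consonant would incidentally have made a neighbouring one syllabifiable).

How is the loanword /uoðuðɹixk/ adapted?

Under (C)V, the unsyllabifiable consonants are /ð/, /x/, /k/ (no codas are permitted; onsets are limited to one consonant).
Each unlicensed consonant is deleted: /ð/, /x/, /k/.

uoðuɹi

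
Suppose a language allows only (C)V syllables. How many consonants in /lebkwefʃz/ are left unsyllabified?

Under (C)V, the unsyllabifiable consonants are /b/, /k/, /f/, /ʃ/, /z/ (no codas are permitted; onsets are limited to one consonant).

5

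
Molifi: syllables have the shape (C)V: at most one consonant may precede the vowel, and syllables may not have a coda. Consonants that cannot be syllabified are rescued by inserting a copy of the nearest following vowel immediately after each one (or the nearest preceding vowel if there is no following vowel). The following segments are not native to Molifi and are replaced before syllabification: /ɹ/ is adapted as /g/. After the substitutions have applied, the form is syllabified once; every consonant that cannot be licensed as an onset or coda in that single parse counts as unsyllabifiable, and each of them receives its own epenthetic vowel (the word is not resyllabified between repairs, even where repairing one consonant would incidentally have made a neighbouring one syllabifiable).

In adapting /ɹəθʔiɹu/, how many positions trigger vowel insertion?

After substitution the input is /gəθʔigu/.
The unsyllabifiable consonants are /θ/; each receives one epenthetic vowel.

1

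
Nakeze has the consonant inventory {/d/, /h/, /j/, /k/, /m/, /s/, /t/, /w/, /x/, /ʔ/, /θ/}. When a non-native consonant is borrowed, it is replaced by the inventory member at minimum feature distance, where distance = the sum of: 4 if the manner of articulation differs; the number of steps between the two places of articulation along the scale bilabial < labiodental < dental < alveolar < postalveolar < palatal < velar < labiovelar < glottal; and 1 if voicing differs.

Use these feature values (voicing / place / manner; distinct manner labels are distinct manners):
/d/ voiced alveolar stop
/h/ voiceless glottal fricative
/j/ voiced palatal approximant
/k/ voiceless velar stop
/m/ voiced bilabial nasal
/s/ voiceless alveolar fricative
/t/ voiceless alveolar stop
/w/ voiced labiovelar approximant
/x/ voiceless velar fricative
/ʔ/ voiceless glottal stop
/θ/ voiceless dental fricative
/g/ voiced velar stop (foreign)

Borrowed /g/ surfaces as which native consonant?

/k/ is closest: same manner (stop), place distance 0 (velar→velar), voicing differs (+1); total 1. Next closest is /d/ at distance 3.

k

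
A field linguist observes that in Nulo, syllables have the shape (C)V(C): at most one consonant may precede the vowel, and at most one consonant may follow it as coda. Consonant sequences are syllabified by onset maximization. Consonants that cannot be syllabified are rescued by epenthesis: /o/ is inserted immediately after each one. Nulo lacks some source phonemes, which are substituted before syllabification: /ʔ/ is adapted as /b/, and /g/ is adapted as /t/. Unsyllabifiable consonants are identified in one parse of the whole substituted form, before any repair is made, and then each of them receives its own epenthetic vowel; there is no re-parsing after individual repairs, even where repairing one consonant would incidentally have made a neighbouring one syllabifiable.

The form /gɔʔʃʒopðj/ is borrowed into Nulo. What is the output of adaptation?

tɔbʃoʒopðojo

Substitution: /g/ → /t/, /ʔ/ → /b/, giving /tɔbʃʒopðj/.
The consonants /ʃ/, /ð/, /j/ cannot be parsed into a legal (C)V(C) syllable (at most one coda consonant is licensed; onsets are limited to one consonant).
Inserting the epenthetic vowel yields /ʃ/ → /ʃo/, /ð/ → /ðo/, /j/ → /jo/.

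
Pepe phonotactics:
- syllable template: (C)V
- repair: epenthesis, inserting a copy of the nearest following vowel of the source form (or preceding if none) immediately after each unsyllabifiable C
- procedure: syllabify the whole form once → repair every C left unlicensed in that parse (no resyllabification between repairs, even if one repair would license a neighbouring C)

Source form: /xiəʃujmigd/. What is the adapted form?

xiəʃujimigidi

The consonants /j/, /g/, /d/ cannot be parsed into a legal (C)V syllable (no codas are permitted; onsets are limited to one consonant).
Epenthesis after each stranded consonant: /j/ → /ji/, /g/ → /gi/, /d/ → /di/.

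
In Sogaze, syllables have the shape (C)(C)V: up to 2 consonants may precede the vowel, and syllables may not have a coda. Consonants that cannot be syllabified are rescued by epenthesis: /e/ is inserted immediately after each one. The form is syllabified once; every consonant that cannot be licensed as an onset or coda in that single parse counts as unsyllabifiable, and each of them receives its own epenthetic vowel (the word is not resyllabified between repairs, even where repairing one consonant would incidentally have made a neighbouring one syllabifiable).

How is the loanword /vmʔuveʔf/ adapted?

vemʔuveʔefe

Syllabifying with onset maximization leaves /v/, /ʔ/, /f/ stranded (no codas are permitted; onsets may contain at most 2 consonants).
Each unlicensed consonant becomes the onset of a new syllable: /v/ → /ve/, /ʔ/ → /ʔe/, /f/ → /fe/.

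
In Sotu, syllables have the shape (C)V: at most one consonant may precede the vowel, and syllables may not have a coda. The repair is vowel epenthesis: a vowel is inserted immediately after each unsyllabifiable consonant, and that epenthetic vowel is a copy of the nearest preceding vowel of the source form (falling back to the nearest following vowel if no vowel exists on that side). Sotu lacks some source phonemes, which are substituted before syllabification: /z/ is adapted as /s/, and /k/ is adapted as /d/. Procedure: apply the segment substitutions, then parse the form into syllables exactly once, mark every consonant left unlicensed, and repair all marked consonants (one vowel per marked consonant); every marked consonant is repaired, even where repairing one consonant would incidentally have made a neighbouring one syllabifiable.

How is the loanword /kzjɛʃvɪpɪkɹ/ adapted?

dɛsɛjɛʃɛvɪpɪdɪɹɪ

Substitution: /k/ → /d/, /z/ → /s/, giving /dsjɛʃvɪpɪdɹ/.
Under (C)V, the unsyllabifiable consonants are /d/, /s/, /ʃ/, /d/, /ɹ/ (no codas are permitted; onsets are limited to one consonant).
Epenthesis after each stranded consonant: /d/ → /dɛ/, /s/ → /sɛ/, /ʃ/ → /ʃɛ/, /d/ → /dɪ/, /ɹ/ → /ɹɪ/.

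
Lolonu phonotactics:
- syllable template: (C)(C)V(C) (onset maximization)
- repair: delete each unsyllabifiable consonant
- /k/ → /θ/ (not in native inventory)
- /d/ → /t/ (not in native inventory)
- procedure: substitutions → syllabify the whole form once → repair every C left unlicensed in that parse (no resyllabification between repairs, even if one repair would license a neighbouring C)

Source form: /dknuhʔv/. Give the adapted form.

Substitution: /d/ → /t/, /k/ → /θ/, giving /tθnuhʔv/.
Under (C)(C)V(C), the unsyllabifiable consonants are /t/, /ʔ/, /v/ (at most one coda consonant is licensed; onsets may contain at most 2 consonants).
Deletion applies to /t/, /ʔ/, /v/.

θnuh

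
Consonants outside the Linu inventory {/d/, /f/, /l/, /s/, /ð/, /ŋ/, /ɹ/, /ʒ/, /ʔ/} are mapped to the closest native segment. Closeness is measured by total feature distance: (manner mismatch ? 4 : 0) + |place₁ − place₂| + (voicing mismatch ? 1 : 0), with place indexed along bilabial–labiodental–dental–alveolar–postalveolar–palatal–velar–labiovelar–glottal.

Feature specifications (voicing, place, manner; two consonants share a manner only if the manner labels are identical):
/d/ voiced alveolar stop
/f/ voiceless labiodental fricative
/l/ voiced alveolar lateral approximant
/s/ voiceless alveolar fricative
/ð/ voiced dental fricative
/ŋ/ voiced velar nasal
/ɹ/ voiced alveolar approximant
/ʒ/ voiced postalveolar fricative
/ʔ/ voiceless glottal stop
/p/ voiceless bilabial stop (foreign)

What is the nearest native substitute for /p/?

d

/d/ is closest: same manner (stop), place distance 3 (bilabial→alveolar), voicing differs (+1); total 4. Next closest is /f/ at distance 5.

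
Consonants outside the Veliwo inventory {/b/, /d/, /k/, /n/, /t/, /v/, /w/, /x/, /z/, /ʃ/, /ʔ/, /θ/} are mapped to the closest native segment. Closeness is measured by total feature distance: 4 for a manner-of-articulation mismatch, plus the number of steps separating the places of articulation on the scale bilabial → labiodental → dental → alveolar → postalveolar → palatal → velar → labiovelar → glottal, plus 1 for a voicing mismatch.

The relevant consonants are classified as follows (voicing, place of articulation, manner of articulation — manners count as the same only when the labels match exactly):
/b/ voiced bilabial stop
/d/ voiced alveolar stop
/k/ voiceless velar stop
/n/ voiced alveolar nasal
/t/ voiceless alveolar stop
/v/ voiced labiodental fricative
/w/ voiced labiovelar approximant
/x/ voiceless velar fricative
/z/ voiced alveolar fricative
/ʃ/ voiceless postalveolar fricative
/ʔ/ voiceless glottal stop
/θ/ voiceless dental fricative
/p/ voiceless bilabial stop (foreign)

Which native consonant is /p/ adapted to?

/b/ is closest: same manner (stop), place distance 0 (bilabial→bilabial), voicing differs (+1); total 1. Next closest is /t/ at distance 3.

b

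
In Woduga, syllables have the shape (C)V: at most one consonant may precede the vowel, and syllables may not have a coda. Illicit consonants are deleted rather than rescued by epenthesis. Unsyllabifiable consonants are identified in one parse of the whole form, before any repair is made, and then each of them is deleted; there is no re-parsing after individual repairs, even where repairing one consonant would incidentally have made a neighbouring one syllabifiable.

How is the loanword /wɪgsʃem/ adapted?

wɪʃe

Syllabifying with onset maximization leaves /g/, /s/, /m/ stranded (no codas are permitted; onsets are limited to one consonant).
Deleting the stranded consonants removes /g/, /s/, /m/.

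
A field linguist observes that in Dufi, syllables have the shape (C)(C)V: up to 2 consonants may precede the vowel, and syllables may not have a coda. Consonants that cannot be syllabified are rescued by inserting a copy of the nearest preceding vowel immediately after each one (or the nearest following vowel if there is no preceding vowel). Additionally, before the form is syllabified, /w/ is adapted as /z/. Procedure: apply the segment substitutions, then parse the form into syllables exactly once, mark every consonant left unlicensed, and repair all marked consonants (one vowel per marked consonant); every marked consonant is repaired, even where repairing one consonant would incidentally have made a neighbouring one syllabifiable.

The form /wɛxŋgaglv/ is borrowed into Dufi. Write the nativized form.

Substitution: /w/ → /z/, giving /zɛxŋgaglv/.
Syllabifying with onset maximization leaves /x/, /g/, /l/, /v/ stranded (no codas are permitted; onsets may contain at most 2 consonants).
Each unlicensed consonant becomes the onset of a new syllable: /x/ → /xɛ/, /g/ → /ga/, /l/ → /la/, /v/ → /va/.

zɛxɛŋgagalava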